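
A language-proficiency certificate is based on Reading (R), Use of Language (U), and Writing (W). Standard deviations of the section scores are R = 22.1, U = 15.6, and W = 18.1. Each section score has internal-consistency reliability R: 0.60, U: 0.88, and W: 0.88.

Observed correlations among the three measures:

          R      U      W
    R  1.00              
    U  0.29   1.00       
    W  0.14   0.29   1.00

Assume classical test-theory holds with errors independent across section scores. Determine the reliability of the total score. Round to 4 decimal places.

Var(R+U+W) = 22.1² + 15.6² + 18.1² + 2·[22.1·15.6·0.29 + 22.1·18.1·0.14 + 15.6·18.1·0.29] = 1059.38 + 475.732 = 1535.11.
Under uncorrelated errors the observed covariances equal the true-score covariances, so only the own-variance terms attenuate.
True-score variance = [22.1²·0.60 + 15.6²·0.88 + 18.1²·0.88] + 475.732 = 795.5 + 475.732 = 1271.23.
Reliability = 1271.23 / 1535.11 = 0.8281.

0.8281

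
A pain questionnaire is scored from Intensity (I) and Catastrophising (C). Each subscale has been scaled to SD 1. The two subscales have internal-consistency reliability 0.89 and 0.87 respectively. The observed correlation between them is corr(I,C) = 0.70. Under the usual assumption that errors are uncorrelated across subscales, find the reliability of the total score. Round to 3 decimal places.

Var(I+C) = 2 + 2·[0.70] = 2 + 1.4 = 3.4.
Because errors are independent across components, Cov(Tᵢ,Tⱼ) = Cov(Xᵢ,Xⱼ); the off-diagonal part of the true-score variance is the same as above.
True-score variance = [0.89 + 0.87] + 1.4 = 1.76 + 1.4 = 3.16.
Reliability = 3.16 / 3.4 = 0.929.

0.929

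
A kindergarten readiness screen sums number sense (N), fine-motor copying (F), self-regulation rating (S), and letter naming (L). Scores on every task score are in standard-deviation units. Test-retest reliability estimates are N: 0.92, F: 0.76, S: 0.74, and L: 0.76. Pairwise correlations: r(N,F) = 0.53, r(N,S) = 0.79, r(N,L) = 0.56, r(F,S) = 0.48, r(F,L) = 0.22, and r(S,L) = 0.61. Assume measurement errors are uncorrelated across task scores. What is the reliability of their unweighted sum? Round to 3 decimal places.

Var(N+F+S+L) = 4 + 2·[0.53 + 0.79 + 0.56 + 0.48 + 0.22 + 0.61] = 4 + 6.38 = 10.38.
Under uncorrelated errors the observed covariances equal the true-score covariances, so only the own-variance terms attenuate.
True-score variance = [0.92 + 0.76 + 0.74 + 0.76] + 6.38 = 3.18 + 6.38 = 9.56.
Reliability = 9.56 / 10.38 = 0.921.

0.921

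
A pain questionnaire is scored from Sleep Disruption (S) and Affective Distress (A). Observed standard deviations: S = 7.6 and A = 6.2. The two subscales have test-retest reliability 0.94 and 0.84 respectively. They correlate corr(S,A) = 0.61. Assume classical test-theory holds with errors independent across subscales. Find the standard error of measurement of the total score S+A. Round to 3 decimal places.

3.101

Var(total) = 96.2 + 57.4864 = 153.686.
True-score variance = 86.584 + 57.4864 = 144.07, so reliability = 0.9374.
Error variance = 153.686 − 144.07 = 9.616; SEM = √9.616 = 3.101.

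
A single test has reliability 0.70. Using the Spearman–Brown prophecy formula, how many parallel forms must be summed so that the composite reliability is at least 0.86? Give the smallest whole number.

k ≥ ρ*(1−ρ₁)/(ρ₁(1−ρ*)) = 0.86·0.30 / (0.70·0.14) = 2.633.
Smallest integer k = 3.

3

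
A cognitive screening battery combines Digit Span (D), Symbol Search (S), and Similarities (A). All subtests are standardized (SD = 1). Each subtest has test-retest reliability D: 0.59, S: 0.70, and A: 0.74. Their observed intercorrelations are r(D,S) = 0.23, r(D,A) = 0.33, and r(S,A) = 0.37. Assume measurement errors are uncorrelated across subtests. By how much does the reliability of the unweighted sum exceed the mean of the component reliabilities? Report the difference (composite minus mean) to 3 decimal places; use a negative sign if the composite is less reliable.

0.124

Var(sum) = 3 + 1.86 = 4.86; true-score variance = 2.03 + 1.86 = 3.89; composite reliability = 0.8004.
Mean component reliability = 0.6767.
Difference = 0.8004 − 0.6767 = 0.124.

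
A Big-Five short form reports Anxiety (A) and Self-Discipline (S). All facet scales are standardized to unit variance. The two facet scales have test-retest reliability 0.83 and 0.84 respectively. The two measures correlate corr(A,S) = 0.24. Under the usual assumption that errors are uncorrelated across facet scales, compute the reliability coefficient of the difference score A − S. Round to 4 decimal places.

Var(A−S) = 1 + 1 − 2·0.24 = 2 − 0.48 = 1.52.
With uncorrelated errors the cross-covariances are all true-score covariance, so they carry over unchanged; only the diagonal terms shrink to ρᵢσᵢ².
True-score variance = [0.83 + 0.84] − 0.48 = 1.67 − 0.48 = 1.19.
Reliability = 1.19 / 1.52 = 0.7829.

0.7829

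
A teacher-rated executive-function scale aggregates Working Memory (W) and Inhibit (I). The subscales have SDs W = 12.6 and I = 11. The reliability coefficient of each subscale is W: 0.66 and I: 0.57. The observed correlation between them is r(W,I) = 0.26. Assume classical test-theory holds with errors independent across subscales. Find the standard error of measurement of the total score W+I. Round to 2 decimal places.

Var(total) = 279.76 + 72.072 = 351.832.
True-score variance = 173.752 + 72.072 = 245.824, so reliability = 0.6987.
Error variance = 351.832 − 245.824 = 106.008; SEM = √106.008 = 10.30.

10.30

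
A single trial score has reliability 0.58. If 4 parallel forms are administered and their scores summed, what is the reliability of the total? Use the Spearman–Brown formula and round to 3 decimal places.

ρ_k = kρ / (1 + (k−1)ρ) = 4·0.58 / (1 + 3·0.58) = 2.320 / 2.740 = 0.847.

0.847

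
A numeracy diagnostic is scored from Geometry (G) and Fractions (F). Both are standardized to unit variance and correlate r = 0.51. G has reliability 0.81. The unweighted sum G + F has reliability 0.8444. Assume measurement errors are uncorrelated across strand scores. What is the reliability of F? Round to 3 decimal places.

Var(G+F) = 2 + 2·0.51 = 3.020.
True-score variance = ρ_G + ρ_F + 2·0.51, so 0.8444 = (0.81 + ρ_F + 1.02) / 3.020.
ρ_F = 0.8444·3.020 − 0.81 − 1.02 = 0.720.

0.720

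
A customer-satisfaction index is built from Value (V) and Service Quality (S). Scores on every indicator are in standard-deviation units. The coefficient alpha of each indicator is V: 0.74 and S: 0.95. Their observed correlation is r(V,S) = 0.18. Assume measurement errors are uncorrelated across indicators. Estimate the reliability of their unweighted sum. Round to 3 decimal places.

0.869

Var(V+S) = 2 + 2·[0.18] = 2 + 0.36 = 2.36.
With uncorrelated errors the cross-covariances are all true-score covariance, so they carry over unchanged; only the diagonal terms shrink to ρᵢσᵢ².
True-score variance = [0.74 + 0.95] + 0.36 = 1.69 + 0.36 = 2.05.
Reliability = 2.05 / 2.36 = 0.869.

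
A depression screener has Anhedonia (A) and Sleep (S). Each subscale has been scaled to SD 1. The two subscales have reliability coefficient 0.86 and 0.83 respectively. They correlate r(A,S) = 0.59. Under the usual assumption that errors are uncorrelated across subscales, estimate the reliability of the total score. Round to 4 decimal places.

Var(A+S) = 2 + 2·[0.59] = 2 + 1.18 = 3.18.
Under uncorrelated errors the observed covariances equal the true-score covariances, so only the own-variance terms attenuate.
True-score variance = [0.86 + 0.83] + 1.18 = 1.69 + 1.18 = 2.87.
Reliability = 2.87 / 3.18 = 0.9025.

0.9025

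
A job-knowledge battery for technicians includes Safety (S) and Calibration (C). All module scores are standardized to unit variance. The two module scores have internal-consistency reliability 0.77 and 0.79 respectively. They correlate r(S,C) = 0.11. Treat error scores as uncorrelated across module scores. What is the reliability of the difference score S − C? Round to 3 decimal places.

0.753

Var(S−C) = 1 + 1 − 2·0.11 = 2 − 0.22 = 1.78.
With uncorrelated errors the cross-covariances are all true-score covariance, so they carry over unchanged; only the diagonal terms shrink to ρᵢσᵢ².
True-score variance = [0.77 + 0.79] − 0.22 = 1.56 − 0.22 = 1.34.
Reliability = 1.34 / 1.78 = 0.753.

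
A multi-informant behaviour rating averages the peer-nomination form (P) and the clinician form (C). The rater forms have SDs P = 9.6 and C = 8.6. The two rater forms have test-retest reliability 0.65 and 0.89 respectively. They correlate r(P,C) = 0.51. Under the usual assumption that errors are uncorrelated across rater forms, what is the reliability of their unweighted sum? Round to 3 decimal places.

0.839

Var(P+C) = 9.6² + 8.6² + 2·[9.6·8.6·0.51] = 166.12 + 84.2112 = 250.331.
Under uncorrelated errors the observed covariances equal the true-score covariances, so only the own-variance terms attenuate.
True-score variance = [9.6²·0.65 + 8.6²·0.89] + 84.2112 = 125.728 + 84.2112 = 209.94.
Reliability = 209.94 / 250.331 = 0.839.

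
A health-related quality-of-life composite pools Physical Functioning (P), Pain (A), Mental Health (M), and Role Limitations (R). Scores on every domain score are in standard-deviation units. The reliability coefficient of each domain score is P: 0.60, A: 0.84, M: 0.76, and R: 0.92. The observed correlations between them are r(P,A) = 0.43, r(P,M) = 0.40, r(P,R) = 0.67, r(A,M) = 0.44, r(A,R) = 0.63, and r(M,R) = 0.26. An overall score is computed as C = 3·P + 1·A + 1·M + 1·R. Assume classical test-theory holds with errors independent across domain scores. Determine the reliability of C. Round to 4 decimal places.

0.8276

Var(C) = 3² + 1 + 1 + 1 + 2·[3·0.43 + 3·0.40 + 3·0.67 + 0.44 + 0.63 + 0.26] = 12 + 11.66 = 23.66.
Because errors are independent across components, Cov(Tᵢ,Tⱼ) = Cov(Xᵢ,Xⱼ); the off-diagonal part of the true-score variance is the same as above.
True-score variance = [3²·0.60 + 0.84 + 0.76 + 0.92] + 11.66 = 7.92 + 11.66 = 19.58.
Reliability = 19.58 / 23.66 = 0.8276.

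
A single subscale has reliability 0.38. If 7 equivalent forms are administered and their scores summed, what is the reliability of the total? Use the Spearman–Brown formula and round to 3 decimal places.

ρ_k = kρ / (1 + (k−1)ρ) = 7·0.38 / (1 + 6·0.38) = 2.660 / 3.280 = 0.811.

0.811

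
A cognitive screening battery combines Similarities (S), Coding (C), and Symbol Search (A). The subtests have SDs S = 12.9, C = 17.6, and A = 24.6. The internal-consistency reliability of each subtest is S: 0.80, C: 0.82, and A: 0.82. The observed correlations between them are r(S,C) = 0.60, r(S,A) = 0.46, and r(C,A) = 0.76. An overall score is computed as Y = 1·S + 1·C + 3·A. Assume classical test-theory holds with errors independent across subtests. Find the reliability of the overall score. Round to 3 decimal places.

0.882

Var(Y) = 12.9² + 17.6² + 3²·24.6² + 2·[12.9·17.6·0.60 + 3·12.9·24.6·0.46 + 3·17.6·24.6·0.76] = 5922.61 + 3122.6 = 9045.21.
Because errors are independent across components, Cov(Tᵢ,Tⱼ) = Cov(Xᵢ,Xⱼ); the off-diagonal part of the true-score variance is the same as above.
True-score variance = [12.9²·0.80 + 17.6²·0.82 + 3²·24.6²·0.82] + 3122.6 = 4853.21 + 3122.6 = 7975.82.
Reliability = 7975.82 / 9045.21 = 0.882.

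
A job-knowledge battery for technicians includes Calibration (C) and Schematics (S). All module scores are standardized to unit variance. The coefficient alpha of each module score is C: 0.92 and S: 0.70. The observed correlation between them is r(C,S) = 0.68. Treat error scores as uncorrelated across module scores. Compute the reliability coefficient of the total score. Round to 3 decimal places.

0.887

Var(C+S) = 2 + 2·[0.68] = 2 + 1.36 = 3.36.
Because errors are independent across components, Cov(Tᵢ,Tⱼ) = Cov(Xᵢ,Xⱼ); the off-diagonal part of the true-score variance is the same as above.
True-score variance = [0.92 + 0.70] + 1.36 = 1.62 + 1.36 = 2.98.
Reliability = 2.98 / 3.36 = 0.887.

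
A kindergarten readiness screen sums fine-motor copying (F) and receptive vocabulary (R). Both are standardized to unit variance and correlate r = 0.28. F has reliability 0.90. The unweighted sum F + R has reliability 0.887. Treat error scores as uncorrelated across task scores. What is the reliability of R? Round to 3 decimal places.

Var(F+R) = 2 + 2·0.28 = 2.560.
True-score variance = ρ_F + ρ_R + 2·0.28, so 0.887 = (0.90 + ρ_R + 0.56) / 2.560.
ρ_R = 0.887·2.560 − 0.90 − 0.56 = 0.811.

0.811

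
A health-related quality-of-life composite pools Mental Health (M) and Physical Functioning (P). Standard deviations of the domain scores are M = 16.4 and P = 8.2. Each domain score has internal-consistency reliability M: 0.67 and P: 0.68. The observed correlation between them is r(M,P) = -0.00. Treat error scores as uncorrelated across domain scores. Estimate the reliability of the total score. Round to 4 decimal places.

Var(M+P) = 16.4² + 8.2² + 2·[16.4·8.2·-0.00] = 336.2 + 0 = 336.2.
Because errors are independent across components, Cov(Tᵢ,Tⱼ) = Cov(Xᵢ,Xⱼ); the off-diagonal part of the true-score variance is the same as above.
True-score variance = [16.4²·0.67 + 8.2²·0.68] + 0 = 225.926 + 0 = 225.926.
Reliability = 225.926 / 336.2 = 0.6720.

0.6720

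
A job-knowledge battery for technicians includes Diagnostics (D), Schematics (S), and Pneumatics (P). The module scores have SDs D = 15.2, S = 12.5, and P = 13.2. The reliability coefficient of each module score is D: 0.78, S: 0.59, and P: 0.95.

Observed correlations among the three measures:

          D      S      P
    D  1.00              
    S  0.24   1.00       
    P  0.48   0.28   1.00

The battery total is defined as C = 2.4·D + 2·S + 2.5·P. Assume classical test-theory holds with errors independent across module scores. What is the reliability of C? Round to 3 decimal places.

0.882

Var(C) = 2.4²·15.2² + 2²·12.5² + 2.5²·13.2² + 2·[4.8·15.2·12.5·0.24 + 6·15.2·13.2·0.48 + 5·12.5·13.2·0.28] = 3044.79 + 2055.45 = 5100.24.
Because errors are independent across components, Cov(Tᵢ,Tⱼ) = Cov(Xᵢ,Xⱼ); the off-diagonal part of the true-score variance is the same as above.
True-score variance = [2.4²·15.2²·0.78 + 2²·12.5²·0.59 + 2.5²·13.2²·0.95] + 2055.45 = 2441.32 + 2055.45 = 4496.76.
Reliability = 4496.76 / 5100.24 = 0.882.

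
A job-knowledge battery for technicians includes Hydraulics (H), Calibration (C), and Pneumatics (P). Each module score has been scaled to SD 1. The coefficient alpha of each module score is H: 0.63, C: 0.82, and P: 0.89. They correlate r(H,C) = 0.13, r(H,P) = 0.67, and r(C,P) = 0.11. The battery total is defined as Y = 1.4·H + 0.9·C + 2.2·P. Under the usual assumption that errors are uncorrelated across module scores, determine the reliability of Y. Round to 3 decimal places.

Var(Y) = 1.4² + 0.9² + 2.2² + 2·[1.26·0.13 + 3.08·0.67 + 1.98·0.11] = 7.61 + 4.8904 = 12.5004.
Under uncorrelated errors the observed covariances equal the true-score covariances, so only the own-variance terms attenuate.
True-score variance = [1.4²·0.63 + 0.9²·0.82 + 2.2²·0.89] + 4.8904 = 6.2066 + 4.8904 = 11.097.
Reliability = 11.097 / 12.5004 = 0.888.

0.888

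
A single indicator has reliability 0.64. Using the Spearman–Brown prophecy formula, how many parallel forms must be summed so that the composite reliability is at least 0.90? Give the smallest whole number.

6

k ≥ ρ*(1−ρ₁)/(ρ₁(1−ρ*)) = 0.90·0.36 / (0.64·0.10) = 5.063.
Smallest integer k = 6.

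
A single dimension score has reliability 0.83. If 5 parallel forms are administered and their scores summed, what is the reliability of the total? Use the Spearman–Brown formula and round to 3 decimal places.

ρ_k = kρ / (1 + (k−1)ρ) = 5·0.83 / (1 + 4·0.83) = 4.150 / 4.320 = 0.961.

0.961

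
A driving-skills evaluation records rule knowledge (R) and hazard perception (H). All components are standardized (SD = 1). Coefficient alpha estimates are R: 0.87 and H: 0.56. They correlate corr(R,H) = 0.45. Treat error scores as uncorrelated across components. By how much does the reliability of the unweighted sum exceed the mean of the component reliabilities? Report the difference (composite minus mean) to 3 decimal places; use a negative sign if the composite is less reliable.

Var(sum) = 2 + 0.9 = 2.9; true-score variance = 1.43 + 0.9 = 2.33; composite reliability = 0.8034.
Mean component reliability = 0.7150.
Difference = 0.8034 − 0.7150 = 0.088.

0.088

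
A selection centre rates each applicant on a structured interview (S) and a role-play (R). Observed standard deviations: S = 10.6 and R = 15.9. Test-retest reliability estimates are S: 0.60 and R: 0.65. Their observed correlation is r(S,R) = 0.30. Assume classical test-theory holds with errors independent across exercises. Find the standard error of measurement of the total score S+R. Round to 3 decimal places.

Var(total) = 365.17 + 101.124 = 466.294.
True-score variance = 231.743 + 101.124 = 332.866, so reliability = 0.7139.
Error variance = 466.294 − 332.866 = 133.428; SEM = √133.428 = 11.551.

11.551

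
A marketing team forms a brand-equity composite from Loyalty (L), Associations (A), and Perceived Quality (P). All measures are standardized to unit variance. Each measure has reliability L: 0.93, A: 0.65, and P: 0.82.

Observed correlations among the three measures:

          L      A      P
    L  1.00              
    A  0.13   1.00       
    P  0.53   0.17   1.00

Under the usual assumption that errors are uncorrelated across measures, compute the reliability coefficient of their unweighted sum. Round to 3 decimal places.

0.871

Var(L+A+P) = 3 + 2·[0.13 + 0.53 + 0.17] = 3 + 1.66 = 4.66.
With uncorrelated errors the cross-covariances are all true-score covariance, so they carry over unchanged; only the diagonal terms shrink to ρᵢσᵢ².
True-score variance = [0.93 + 0.65 + 0.82] + 1.66 = 2.4 + 1.66 = 4.06.
Reliability = 4.06 / 4.66 = 0.871.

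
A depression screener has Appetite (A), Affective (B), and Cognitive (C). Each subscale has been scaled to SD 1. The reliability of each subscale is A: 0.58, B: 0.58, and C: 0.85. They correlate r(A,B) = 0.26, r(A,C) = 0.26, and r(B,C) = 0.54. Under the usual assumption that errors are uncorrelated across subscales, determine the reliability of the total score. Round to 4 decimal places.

Var(A+B+C) = 3 + 2·[0.26 + 0.26 + 0.54] = 3 + 2.12 = 5.12.
Because errors are independent across components, Cov(Tᵢ,Tⱼ) = Cov(Xᵢ,Xⱼ); the off-diagonal part of the true-score variance is the same as above.
True-score variance = [0.58 + 0.58 + 0.85] + 2.12 = 2.01 + 2.12 = 4.13.
Reliability = 4.13 / 5.12 = 0.8066.

0.8066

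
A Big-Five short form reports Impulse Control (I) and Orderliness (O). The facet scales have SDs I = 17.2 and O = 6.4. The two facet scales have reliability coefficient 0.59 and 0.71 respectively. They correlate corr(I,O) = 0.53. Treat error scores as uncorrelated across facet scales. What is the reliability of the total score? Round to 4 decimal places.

0.7063

Var(I+O) = 17.2² + 6.4² + 2·[17.2·6.4·0.53] = 336.8 + 116.685 = 453.485.
Because errors are independent across components, Cov(Tᵢ,Tⱼ) = Cov(Xᵢ,Xⱼ); the off-diagonal part of the true-score variance is the same as above.
True-score variance = [17.2²·0.59 + 6.4²·0.71] + 116.685 = 203.627 + 116.685 = 320.312.
Reliability = 320.312 / 453.485 = 0.7063.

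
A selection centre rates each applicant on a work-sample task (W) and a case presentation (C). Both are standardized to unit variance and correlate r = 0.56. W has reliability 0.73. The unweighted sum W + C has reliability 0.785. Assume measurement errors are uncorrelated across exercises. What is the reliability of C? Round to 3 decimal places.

Var(W+C) = 2 + 2·0.56 = 3.120.
True-score variance = ρ_W + ρ_C + 2·0.56, so 0.785 = (0.73 + ρ_C + 1.12) / 3.120.
ρ_C = 0.785·3.120 − 0.73 − 1.12 = 0.599.

0.599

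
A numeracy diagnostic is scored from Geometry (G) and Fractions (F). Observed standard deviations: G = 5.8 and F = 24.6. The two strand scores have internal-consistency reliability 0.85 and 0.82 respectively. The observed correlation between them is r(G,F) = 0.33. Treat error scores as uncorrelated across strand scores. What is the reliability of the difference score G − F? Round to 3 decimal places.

Var(G−F) = 5.8² + 24.6² − 2·5.8·24.6·0.33 = 638.8 − 94.1688 = 544.631.
With uncorrelated errors the cross-covariances are all true-score covariance, so they carry over unchanged; only the diagonal terms shrink to ρᵢσᵢ².
True-score variance = [5.8²·0.85 + 24.6²·0.82] − 94.1688 = 524.825 − 94.1688 = 430.656.
Reliability = 430.656 / 544.631 = 0.791.

0.791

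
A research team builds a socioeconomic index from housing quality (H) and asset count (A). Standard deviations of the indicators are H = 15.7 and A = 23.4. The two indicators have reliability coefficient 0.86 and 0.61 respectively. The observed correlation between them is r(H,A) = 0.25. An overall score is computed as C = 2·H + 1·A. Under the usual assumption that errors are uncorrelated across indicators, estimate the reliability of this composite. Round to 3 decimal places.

Var(C) = 2²·15.7² + 23.4² + 2·[2·15.7·23.4·0.25] = 1533.52 + 367.38 = 1900.9.
With uncorrelated errors the cross-covariances are all true-score covariance, so they carry over unchanged; only the diagonal terms shrink to ρᵢσᵢ².
True-score variance = [2²·15.7²·0.86 + 23.4²·0.61] + 367.38 = 1181.94 + 367.38 = 1549.32.
Reliability = 1549.32 / 1900.9 = 0.815.

0.815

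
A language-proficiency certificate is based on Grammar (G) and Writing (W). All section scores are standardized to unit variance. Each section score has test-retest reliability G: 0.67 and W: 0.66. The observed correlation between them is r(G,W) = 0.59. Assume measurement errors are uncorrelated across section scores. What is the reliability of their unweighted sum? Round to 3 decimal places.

Var(G+W) = 2 + 2·[0.59] = 2 + 1.18 = 3.18.
Under uncorrelated errors the observed covariances equal the true-score covariances, so only the own-variance terms attenuate.
True-score variance = [0.67 + 0.66] + 1.18 = 1.33 + 1.18 = 2.51.
Reliability = 2.51 / 3.18 = 0.789.

0.789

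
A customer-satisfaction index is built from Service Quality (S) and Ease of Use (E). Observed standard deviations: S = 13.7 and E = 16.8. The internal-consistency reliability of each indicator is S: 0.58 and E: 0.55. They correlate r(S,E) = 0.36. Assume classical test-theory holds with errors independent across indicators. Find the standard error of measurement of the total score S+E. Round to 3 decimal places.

Var(total) = 469.93 + 165.715 = 635.645.
True-score variance = 264.092 + 165.715 = 429.807, so reliability = 0.6762.
Error variance = 635.645 − 429.807 = 205.838; SEM = √205.838 = 14.347.

14.347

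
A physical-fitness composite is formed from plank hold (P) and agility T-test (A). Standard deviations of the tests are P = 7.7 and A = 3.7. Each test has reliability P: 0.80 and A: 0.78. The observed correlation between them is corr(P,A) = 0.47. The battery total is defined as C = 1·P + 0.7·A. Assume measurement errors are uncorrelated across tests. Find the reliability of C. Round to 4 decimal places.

Var(C) = 7.7² + 0.7²·3.7² + 2·[0.7·7.7·3.7·0.47] = 65.9981 + 18.7464 = 84.7445.
Under uncorrelated errors the observed covariances equal the true-score covariances, so only the own-variance terms attenuate.
True-score variance = [7.7²·0.80 + 0.7²·3.7²·0.78] + 18.7464 = 52.6643 + 18.7464 = 71.4107.
Reliability = 71.4107 / 84.7445 = 0.8427.

0.8427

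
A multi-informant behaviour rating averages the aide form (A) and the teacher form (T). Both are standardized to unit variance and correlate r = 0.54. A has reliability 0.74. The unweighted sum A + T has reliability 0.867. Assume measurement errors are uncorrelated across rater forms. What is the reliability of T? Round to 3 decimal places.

0.850

Var(A+T) = 2 + 2·0.54 = 3.080.
True-score variance = ρ_A + ρ_T + 2·0.54, so 0.867 = (0.74 + ρ_T + 1.08) / 3.080.
ρ_T = 0.867·3.080 − 0.74 − 1.08 = 0.850.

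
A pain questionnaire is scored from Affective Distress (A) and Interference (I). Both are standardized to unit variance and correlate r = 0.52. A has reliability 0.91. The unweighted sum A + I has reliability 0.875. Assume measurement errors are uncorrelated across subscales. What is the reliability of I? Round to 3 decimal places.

Var(A+I) = 2 + 2·0.52 = 3.040.
True-score variance = ρ_A + ρ_I + 2·0.52, so 0.875 = (0.91 + ρ_I + 1.04) / 3.040.
ρ_I = 0.875·3.040 − 0.91 − 1.04 = 0.710.

0.710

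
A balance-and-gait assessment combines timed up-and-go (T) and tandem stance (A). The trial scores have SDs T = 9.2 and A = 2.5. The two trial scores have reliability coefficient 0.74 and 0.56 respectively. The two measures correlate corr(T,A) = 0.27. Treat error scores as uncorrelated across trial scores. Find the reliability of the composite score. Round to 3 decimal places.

Var(T+A) = 9.2² + 2.5² + 2·[9.2·2.5·0.27] = 90.89 + 12.42 = 103.31.
Because errors are independent across components, Cov(Tᵢ,Tⱼ) = Cov(Xᵢ,Xⱼ); the off-diagonal part of the true-score variance is the same as above.
True-score variance = [9.2²·0.74 + 2.5²·0.56] + 12.42 = 66.1336 + 12.42 = 78.5536.
Reliability = 78.5536 / 103.31 = 0.760.

0.760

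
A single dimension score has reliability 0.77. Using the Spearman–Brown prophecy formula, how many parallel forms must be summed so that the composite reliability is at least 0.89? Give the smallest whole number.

3

k ≥ ρ*(1−ρ₁)/(ρ₁(1−ρ*)) = 0.89·0.23 / (0.77·0.11) = 2.417.
Smallest integer k = 3.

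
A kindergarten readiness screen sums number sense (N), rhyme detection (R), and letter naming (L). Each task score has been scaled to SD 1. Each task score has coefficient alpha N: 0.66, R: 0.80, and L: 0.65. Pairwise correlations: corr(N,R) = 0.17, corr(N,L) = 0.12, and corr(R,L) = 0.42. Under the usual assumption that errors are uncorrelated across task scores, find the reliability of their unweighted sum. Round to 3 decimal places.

0.799

Var(N+R+L) = 3 + 2·[0.17 + 0.12 + 0.42] = 3 + 1.42 = 4.42.
Under uncorrelated errors the observed covariances equal the true-score covariances, so only the own-variance terms attenuate.
True-score variance = [0.66 + 0.80 + 0.65] + 1.42 = 2.11 + 1.42 = 3.53.
Reliability = 3.53 / 4.42 = 0.799.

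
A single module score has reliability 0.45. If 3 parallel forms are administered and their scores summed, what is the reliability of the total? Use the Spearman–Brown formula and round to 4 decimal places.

ρ_k = kρ / (1 + (k−1)ρ) = 3·0.45 / (1 + 2·0.45) = 1.350 / 1.900 = 0.7105.

0.7105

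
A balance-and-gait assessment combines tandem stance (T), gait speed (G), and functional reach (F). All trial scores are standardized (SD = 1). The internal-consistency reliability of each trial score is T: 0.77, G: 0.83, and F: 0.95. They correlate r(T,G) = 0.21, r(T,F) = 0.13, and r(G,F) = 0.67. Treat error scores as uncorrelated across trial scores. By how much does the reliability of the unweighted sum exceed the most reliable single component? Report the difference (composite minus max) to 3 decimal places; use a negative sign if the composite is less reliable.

Var(sum) = 3 + 2.02 = 5.02; true-score variance = 2.55 + 2.02 = 4.57; composite reliability = 0.9104.
Max component reliability = 0.9500.
Difference = 0.9104 − 0.9500 = -0.040.

-0.040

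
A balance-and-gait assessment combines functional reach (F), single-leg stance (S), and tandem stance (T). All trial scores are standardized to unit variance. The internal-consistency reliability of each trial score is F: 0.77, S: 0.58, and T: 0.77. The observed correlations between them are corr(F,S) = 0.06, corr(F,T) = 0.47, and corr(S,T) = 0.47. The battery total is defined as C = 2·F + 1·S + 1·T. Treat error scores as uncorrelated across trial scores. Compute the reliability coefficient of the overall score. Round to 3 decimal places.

Var(C) = 2² + 1 + 1 + 2·[2·0.06 + 2·0.47 + 0.47] = 6 + 3.06 = 9.06.
Under uncorrelated errors the observed covariances equal the true-score covariances, so only the own-variance terms attenuate.
True-score variance = [2²·0.77 + 0.58 + 0.77] + 3.06 = 4.43 + 3.06 = 7.49.
Reliability = 7.49 / 9.06 = 0.827.

0.827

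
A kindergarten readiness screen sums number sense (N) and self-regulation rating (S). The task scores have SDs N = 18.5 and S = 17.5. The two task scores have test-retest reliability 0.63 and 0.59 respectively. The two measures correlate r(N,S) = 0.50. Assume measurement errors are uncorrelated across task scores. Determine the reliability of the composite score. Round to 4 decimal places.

Var(N+S) = 18.5² + 17.5² + 2·[18.5·17.5·0.50] = 648.5 + 323.75 = 972.25.
Under uncorrelated errors the observed covariances equal the true-score covariances, so only the own-variance terms attenuate.
True-score variance = [18.5²·0.63 + 17.5²·0.59] + 323.75 = 396.305 + 323.75 = 720.055.
Reliability = 720.055 / 972.25 = 0.7406.

0.7406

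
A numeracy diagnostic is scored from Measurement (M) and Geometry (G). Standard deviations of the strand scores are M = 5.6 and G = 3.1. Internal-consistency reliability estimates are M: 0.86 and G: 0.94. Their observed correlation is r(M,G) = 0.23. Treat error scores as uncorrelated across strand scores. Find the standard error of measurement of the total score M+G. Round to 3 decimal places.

Var(total) = 40.97 + 7.9856 = 48.9556.
True-score variance = 36.003 + 7.9856 = 43.9886, so reliability = 0.8985.
Error variance = 48.9556 − 43.9886 = 4.967; SEM = √4.967 = 2.229.

2.229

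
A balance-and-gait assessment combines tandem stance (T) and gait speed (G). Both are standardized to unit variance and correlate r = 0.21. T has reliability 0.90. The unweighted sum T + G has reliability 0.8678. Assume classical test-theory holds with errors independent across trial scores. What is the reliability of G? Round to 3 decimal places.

Var(T+G) = 2 + 2·0.21 = 2.420.
True-score variance = ρ_T + ρ_G + 2·0.21, so 0.8678 = (0.90 + ρ_G + 0.42) / 2.420.
ρ_G = 0.8678·2.420 − 0.90 − 0.42 = 0.780.

0.780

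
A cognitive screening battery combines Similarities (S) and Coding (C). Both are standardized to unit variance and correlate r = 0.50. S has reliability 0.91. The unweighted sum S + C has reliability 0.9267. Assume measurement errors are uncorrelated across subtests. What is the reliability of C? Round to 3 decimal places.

0.870

Var(S+C) = 2 + 2·0.50 = 3.000.
True-score variance = ρ_S + ρ_C + 2·0.50, so 0.9267 = (0.91 + ρ_C + 1.00) / 3.000.
ρ_C = 0.9267·3.000 − 0.91 − 1.00 = 0.870.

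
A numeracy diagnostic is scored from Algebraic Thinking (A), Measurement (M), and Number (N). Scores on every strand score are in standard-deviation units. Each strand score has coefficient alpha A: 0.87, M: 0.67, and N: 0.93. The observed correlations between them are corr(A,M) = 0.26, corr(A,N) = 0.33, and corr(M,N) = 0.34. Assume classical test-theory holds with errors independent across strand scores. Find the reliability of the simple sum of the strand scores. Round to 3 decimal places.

Var(A+M+N) = 3 + 2·[0.26 + 0.33 + 0.34] = 3 + 1.86 = 4.86.
With uncorrelated errors the cross-covariances are all true-score covariance, so they carry over unchanged; only the diagonal terms shrink to ρᵢσᵢ².
True-score variance = [0.87 + 0.67 + 0.93] + 1.86 = 2.47 + 1.86 = 4.33.
Reliability = 4.33 / 4.86 = 0.891.

0.891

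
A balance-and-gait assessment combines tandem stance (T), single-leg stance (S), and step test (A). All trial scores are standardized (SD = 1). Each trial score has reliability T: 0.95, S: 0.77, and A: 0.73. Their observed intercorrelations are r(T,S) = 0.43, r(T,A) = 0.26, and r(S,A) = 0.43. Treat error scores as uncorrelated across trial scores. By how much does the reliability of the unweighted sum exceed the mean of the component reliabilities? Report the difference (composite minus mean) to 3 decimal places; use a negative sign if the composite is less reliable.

0.078

Var(sum) = 3 + 2.24 = 5.24; true-score variance = 2.45 + 2.24 = 4.69; composite reliability = 0.8950.
Mean component reliability = 0.8167.
Difference = 0.8950 − 0.8167 = 0.078.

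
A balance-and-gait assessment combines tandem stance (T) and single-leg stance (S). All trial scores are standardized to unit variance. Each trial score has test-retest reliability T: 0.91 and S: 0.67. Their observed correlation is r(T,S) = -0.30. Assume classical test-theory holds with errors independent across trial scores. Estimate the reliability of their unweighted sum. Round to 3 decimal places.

Var(T+S) = 2 + 2·[(-0.30)] = 2 − 0.6 = 1.4.
Because errors are independent across components, Cov(Tᵢ,Tⱼ) = Cov(Xᵢ,Xⱼ); the off-diagonal part of the true-score variance is the same as above.
True-score variance = [0.91 + 0.67] − 0.6 = 1.58 − 0.6 = 0.98.
Reliability = 0.98 / 1.4 = 0.700.

0.700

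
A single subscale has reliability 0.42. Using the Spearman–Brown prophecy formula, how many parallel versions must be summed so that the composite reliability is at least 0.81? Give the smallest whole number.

6

k ≥ ρ*(1−ρ₁)/(ρ₁(1−ρ*)) = 0.81·0.58 / (0.42·0.19) = 5.887.
Smallest integer k = 6.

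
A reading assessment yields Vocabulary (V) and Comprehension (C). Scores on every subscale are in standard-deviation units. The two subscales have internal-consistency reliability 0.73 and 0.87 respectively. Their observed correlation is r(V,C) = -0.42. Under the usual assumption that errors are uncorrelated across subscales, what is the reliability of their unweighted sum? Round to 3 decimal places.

Var(V+C) = 2 + 2·[(-0.42)] = 2 − 0.84 = 1.16.
Under uncorrelated errors the observed covariances equal the true-score covariances, so only the own-variance terms attenuate.
True-score variance = [0.73 + 0.87] − 0.84 = 1.6 − 0.84 = 0.76.
Reliability = 0.76 / 1.16 = 0.655.

0.655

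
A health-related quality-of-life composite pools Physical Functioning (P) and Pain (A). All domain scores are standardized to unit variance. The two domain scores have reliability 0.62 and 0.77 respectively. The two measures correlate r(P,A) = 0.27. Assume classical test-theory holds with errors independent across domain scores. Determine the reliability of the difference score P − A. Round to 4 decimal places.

Var(P−A) = 1 + 1 − 2·0.27 = 2 − 0.54 = 1.46.
Because errors are independent across components, Cov(Tᵢ,Tⱼ) = Cov(Xᵢ,Xⱼ); the off-diagonal part of the true-score variance is the same as above.
True-score variance = [0.62 + 0.77] − 0.54 = 1.39 − 0.54 = 0.85.
Reliability = 0.85 / 1.46 = 0.5822.

0.5822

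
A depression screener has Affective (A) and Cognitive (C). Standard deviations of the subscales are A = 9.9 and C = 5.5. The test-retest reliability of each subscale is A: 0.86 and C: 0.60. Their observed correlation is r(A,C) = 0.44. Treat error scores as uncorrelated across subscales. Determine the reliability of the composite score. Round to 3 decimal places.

0.853

Var(A+C) = 9.9² + 5.5² + 2·[9.9·5.5·0.44] = 128.26 + 47.916 = 176.176.
Because errors are independent across components, Cov(Tᵢ,Tⱼ) = Cov(Xᵢ,Xⱼ); the off-diagonal part of the true-score variance is the same as above.
True-score variance = [9.9²·0.86 + 5.5²·0.60] + 47.916 = 102.439 + 47.916 = 150.355.
Reliability = 150.355 / 176.176 = 0.853.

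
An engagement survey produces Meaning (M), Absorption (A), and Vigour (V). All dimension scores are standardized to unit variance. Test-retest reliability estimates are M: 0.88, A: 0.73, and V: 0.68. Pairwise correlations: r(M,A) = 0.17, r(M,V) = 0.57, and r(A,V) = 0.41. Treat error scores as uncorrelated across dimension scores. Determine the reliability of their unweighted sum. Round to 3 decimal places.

Var(M+A+V) = 3 + 2·[0.17 + 0.57 + 0.41] = 3 + 2.3 = 5.3.
With uncorrelated errors the cross-covariances are all true-score covariance, so they carry over unchanged; only the diagonal terms shrink to ρᵢσᵢ².
True-score variance = [0.88 + 0.73 + 0.68] + 2.3 = 2.29 + 2.3 = 4.59.
Reliability = 4.59 / 5.3 = 0.866.

0.866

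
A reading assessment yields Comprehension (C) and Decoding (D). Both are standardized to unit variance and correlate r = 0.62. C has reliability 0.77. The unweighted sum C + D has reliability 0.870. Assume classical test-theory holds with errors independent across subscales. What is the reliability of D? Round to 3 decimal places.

Var(C+D) = 2 + 2·0.62 = 3.240.
True-score variance = ρ_C + ρ_D + 2·0.62, so 0.870 = (0.77 + ρ_D + 1.24) / 3.240.
ρ_D = 0.870·3.240 − 0.77 − 1.24 = 0.809.

0.809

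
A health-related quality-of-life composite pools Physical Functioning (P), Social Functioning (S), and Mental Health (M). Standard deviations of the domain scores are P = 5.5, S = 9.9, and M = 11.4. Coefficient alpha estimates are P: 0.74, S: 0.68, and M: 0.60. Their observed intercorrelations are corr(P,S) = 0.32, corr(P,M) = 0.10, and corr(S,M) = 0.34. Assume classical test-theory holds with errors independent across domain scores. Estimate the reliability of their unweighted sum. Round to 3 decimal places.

0.761

Var(P+S+M) = 5.5² + 9.9² + 11.4² + 2·[5.5·9.9·0.32 + 5.5·11.4·0.10 + 9.9·11.4·0.34] = 258.22 + 124.133 = 382.353.
With uncorrelated errors the cross-covariances are all true-score covariance, so they carry over unchanged; only the diagonal terms shrink to ρᵢσᵢ².
True-score variance = [5.5²·0.74 + 9.9²·0.68 + 11.4²·0.60] + 124.133 = 167.008 + 124.133 = 291.141.
Reliability = 291.141 / 382.353 = 0.761.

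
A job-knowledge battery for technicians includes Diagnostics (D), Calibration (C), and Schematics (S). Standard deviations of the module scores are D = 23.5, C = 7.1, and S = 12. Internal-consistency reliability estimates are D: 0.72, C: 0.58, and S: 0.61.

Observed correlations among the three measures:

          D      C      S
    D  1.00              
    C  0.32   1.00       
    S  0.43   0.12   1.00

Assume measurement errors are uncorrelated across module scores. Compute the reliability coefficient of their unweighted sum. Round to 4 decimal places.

Var(D+C+S) = 23.5² + 7.1² + 12² + 2·[23.5·7.1·0.32 + 23.5·12·0.43 + 7.1·12·0.12] = 746.66 + 369.752 = 1116.41.
Under uncorrelated errors the observed covariances equal the true-score covariances, so only the own-variance terms attenuate.
True-score variance = [23.5²·0.72 + 7.1²·0.58 + 12²·0.61] + 369.752 = 514.698 + 369.752 = 884.45.
Reliability = 884.45 / 1116.41 = 0.7922.

0.7922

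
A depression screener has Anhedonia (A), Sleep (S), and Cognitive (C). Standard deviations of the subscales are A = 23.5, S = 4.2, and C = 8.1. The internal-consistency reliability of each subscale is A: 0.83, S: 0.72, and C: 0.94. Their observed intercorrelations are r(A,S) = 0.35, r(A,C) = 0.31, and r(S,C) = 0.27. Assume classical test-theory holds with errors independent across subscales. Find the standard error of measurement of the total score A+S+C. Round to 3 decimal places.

Var(total) = 635.5 + 205.478 = 840.978.
True-score variance = 532.742 + 205.478 = 738.219, so reliability = 0.8778.
Error variance = 840.978 − 738.219 = 102.758; SEM = √102.758 = 10.137.

10.137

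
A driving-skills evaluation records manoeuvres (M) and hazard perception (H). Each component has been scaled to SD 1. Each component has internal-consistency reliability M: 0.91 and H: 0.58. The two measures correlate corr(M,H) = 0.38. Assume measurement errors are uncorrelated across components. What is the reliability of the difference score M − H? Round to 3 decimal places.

0.589

Var(M−H) = 1 + 1 − 2·0.38 = 2 − 0.76 = 1.24.
Because errors are independent across components, Cov(Tᵢ,Tⱼ) = Cov(Xᵢ,Xⱼ); the off-diagonal part of the true-score variance is the same as above.
True-score variance = [0.91 + 0.58] − 0.76 = 1.49 − 0.76 = 0.73.
Reliability = 0.73 / 1.24 = 0.589.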